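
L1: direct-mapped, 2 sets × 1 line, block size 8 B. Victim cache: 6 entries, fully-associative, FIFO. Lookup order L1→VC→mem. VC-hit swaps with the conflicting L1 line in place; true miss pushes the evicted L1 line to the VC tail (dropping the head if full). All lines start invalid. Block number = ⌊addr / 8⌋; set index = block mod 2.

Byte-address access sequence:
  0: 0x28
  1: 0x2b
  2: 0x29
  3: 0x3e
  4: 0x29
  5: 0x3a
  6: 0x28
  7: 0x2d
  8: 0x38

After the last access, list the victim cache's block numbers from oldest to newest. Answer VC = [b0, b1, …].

#0 0x28→b5/s1 MISS; vc=[]
#1 0x2b→b5/s1 L1-HIT; vc=[]
#2 0x29→b5/s1 L1-HIT; vc=[]
#3 0x3e→b7/s1 MISS; vc=[5]
#4 0x29→b5/s1 VC-HIT; vc=[7]
#5 0x3a→b7/s1 VC-HIT; vc=[5]
#6 0x28→b5/s1 VC-HIT; vc=[7]
#7 0x2d→b5/s1 L1-HIT; vc=[7]
#8 0x38→b7/s1 VC-HIT; vc=[5]

VC = [5]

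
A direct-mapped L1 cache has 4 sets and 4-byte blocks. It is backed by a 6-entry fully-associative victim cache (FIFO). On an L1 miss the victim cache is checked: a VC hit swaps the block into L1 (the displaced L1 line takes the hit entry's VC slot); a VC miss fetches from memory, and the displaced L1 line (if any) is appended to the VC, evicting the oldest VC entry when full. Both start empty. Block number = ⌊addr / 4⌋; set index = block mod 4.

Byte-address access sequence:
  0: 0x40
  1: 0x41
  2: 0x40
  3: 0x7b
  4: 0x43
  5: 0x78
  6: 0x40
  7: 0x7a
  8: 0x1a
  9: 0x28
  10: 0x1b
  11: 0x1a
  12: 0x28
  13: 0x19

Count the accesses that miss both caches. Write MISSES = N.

MISSES = 4

#0 0x40→b16/s0 MISS; vc=[]
#1 0x41→b16/s0 L1-HIT; vc=[]
#2 0x40→b16/s0 L1-HIT; vc=[]
#3 0x7b→b30/s2 MISS; vc=[]
#4 0x43→b16/s0 L1-HIT; vc=[]
#5 0x78→b30/s2 L1-HIT; vc=[]
#6 0x40→b16/s0 L1-HIT; vc=[]
#7 0x7a→b30/s2 L1-HIT; vc=[]
#8 0x1a→b6/s2 MISS; vc=[30]
#9 0x28→b10/s2 MISS; vc=[30,6]
#10 0x1b→b6/s2 VC-HIT; vc=[30,10]
#11 0x1a→b6/s2 L1-HIT; vc=[30,10]
#12 0x28→b10/s2 VC-HIT; vc=[30,6]
#13 0x19→b6/s2 VC-HIT; vc=[30,10]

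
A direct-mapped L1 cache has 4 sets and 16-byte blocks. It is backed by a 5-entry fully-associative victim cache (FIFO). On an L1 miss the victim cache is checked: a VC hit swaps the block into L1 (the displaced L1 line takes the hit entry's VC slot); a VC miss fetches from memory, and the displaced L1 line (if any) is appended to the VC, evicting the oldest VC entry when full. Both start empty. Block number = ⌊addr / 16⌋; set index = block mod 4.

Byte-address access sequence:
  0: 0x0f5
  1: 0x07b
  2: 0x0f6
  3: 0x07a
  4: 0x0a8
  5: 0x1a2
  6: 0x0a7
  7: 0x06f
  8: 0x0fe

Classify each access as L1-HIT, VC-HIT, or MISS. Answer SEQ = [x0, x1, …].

SEQ = [MISS, MISS, VC-HIT, VC-HIT, MISS, MISS, VC-HIT, MISS, VC-HIT]

  [0] addr=0xf5 blk=15 s=3: MISS | VC []
  [1] addr=0x7b blk=7 s=3: MISS | VC [15]
  [2] addr=0xf6 blk=15 s=3: VC-HIT | VC [7]
  [3] addr=0x7a blk=7 s=3: VC-HIT | VC [15]
  [4] addr=0xa8 blk=10 s=2: MISS | VC [15]
  [5] addr=0x1a2 blk=26 s=2: MISS | VC [15, 10]
  [6] addr=0xa7 blk=10 s=2: VC-HIT | VC [15, 26]
  [7] addr=0x6f blk=6 s=2: MISS | VC [15, 26, 10]
  [8] addr=0xfe blk=15 s=3: VC-HIT | VC [7, 26, 10]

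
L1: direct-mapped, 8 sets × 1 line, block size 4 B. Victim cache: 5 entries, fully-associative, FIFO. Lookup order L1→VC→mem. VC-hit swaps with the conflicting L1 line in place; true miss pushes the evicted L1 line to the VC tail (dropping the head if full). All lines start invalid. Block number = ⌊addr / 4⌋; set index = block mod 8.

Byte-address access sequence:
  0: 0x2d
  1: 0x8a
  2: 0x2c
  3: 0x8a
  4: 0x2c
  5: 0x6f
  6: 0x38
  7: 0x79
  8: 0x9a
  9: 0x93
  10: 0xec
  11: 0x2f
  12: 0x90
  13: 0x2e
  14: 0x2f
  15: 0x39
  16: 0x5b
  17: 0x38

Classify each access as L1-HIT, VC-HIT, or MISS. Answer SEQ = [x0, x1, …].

SEQ = [MISS, MISS, L1-HIT, L1-HIT, L1-HIT, MISS, MISS, MISS, MISS, MISS, MISS, VC-HIT, L1-HIT, L1-HIT, L1-HIT, VC-HIT, MISS, VC-HIT]

#0 0x2d→b11/s3 MISS; vc=[]
#1 0x8a→b34/s2 MISS; vc=[]
#2 0x2c→b11/s3 L1-HIT; vc=[]
#3 0x8a→b34/s2 L1-HIT; vc=[]
#4 0x2c→b11/s3 L1-HIT; vc=[]
#5 0x6f→b27/s3 MISS; vc=[11]
#6 0x38→b14/s6 MISS; vc=[11]
#7 0x79→b30/s6 MISS; vc=[11,14]
#8 0x9a→b38/s6 MISS; vc=[11,14,30]
#9 0x93→b36/s4 MISS; vc=[11,14,30]
#10 0xec→b59/s3 MISS; vc=[11,14,30,27]
#11 0x2f→b11/s3 VC-HIT; vc=[59,14,30,27]
#12 0x90→b36/s4 L1-HIT; vc=[59,14,30,27]
#13 0x2e→b11/s3 L1-HIT; vc=[59,14,30,27]
#14 0x2f→b11/s3 L1-HIT; vc=[59,14,30,27]
#15 0x39→b14/s6 VC-HIT; vc=[59,38,30,27]
#16 0x5b→b22/s6 MISS; vc=[59,38,30,27,14]
#17 0x38→b14/s6 VC-HIT; vc=[59,38,30,27,22]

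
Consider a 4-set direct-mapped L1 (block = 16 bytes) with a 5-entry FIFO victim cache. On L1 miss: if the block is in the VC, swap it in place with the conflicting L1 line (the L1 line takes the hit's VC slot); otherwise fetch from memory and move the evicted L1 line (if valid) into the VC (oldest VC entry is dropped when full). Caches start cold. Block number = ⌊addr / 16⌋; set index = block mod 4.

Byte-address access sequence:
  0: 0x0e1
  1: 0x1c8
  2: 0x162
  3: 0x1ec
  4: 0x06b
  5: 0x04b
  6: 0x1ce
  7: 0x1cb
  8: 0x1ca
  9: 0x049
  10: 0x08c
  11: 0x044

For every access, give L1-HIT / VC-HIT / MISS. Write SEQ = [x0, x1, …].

SEQ = [MISS, MISS, MISS, MISS, MISS, MISS, VC-HIT, L1-HIT, L1-HIT, VC-HIT, MISS, VC-HIT]

  [0] addr=0xe1 blk=14 s=2: MISS | VC []
  [1] addr=0x1c8 blk=28 s=0: MISS | VC []
  [2] addr=0x162 blk=22 s=2: MISS | VC [14]
  [3] addr=0x1ec blk=30 s=2: MISS | VC [14, 22]
  [4] addr=0x6b blk=6 s=2: MISS | VC [14, 22, 30]
  [5] addr=0x4b blk=4 s=0: MISS | VC [14, 22, 30, 28]
  [6] addr=0x1ce blk=28 s=0: VC-HIT | VC [14, 22, 30, 4]
  [7] addr=0x1cb blk=28 s=0: L1-HIT | VC [14, 22, 30, 4]
  [8] addr=0x1ca blk=28 s=0: L1-HIT | VC [14, 22, 30, 4]
  [9] addr=0x49 blk=4 s=0: VC-HIT | VC [14, 22, 30, 28]
  [10] addr=0x8c blk=8 s=0: MISS | VC [14, 22, 30, 28, 4]
  [11] addr=0x44 blk=4 s=0: VC-HIT | VC [14, 22, 30, 28, 8]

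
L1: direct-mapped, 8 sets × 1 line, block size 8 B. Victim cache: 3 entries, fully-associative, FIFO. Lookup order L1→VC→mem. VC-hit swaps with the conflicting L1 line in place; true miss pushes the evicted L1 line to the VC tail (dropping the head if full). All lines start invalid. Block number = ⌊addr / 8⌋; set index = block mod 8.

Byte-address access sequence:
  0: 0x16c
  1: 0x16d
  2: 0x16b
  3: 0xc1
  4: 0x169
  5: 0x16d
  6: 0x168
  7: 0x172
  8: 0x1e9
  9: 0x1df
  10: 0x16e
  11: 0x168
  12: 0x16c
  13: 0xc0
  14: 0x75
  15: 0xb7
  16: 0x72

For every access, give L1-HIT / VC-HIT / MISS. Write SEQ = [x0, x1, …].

SEQ = [MISS, L1-HIT, L1-HIT, MISS, L1-HIT, L1-HIT, L1-HIT, MISS, MISS, MISS, VC-HIT, L1-HIT, L1-HIT, L1-HIT, MISS, MISS, VC-HIT]

#0 0x16c→b45/s5 MISS; vc=[]
#1 0x16d→b45/s5 L1-HIT; vc=[]
#2 0x16b→b45/s5 L1-HIT; vc=[]
#3 0xc1→b24/s0 MISS; vc=[]
#4 0x169→b45/s5 L1-HIT; vc=[]
#5 0x16d→b45/s5 L1-HIT; vc=[]
#6 0x168→b45/s5 L1-HIT; vc=[]
#7 0x172→b46/s6 MISS; vc=[]
#8 0x1e9→b61/s5 MISS; vc=[45]
#9 0x1df→b59/s3 MISS; vc=[45]
#10 0x16e→b45/s5 VC-HIT; vc=[61]
#11 0x168→b45/s5 L1-HIT; vc=[61]
#12 0x16c→b45/s5 L1-HIT; vc=[61]
#13 0xc0→b24/s0 L1-HIT; vc=[61]
#14 0x75→b14/s6 MISS; vc=[61,46]
#15 0xb7→b22/s6 MISS; vc=[61,46,14]
#16 0x72→b14/s6 VC-HIT; vc=[61,46,22]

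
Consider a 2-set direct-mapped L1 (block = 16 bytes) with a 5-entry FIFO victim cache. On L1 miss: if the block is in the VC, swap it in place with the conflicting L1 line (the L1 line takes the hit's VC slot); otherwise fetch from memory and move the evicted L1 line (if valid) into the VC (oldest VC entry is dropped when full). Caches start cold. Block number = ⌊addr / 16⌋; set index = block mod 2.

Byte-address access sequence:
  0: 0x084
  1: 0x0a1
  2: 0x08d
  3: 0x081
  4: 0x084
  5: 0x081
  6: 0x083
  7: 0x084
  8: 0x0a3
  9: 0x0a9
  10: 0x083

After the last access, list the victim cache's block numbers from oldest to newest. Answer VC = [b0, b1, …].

  [0] addr=0x84 blk=8 s=0: MISS | VC []
  [1] addr=0xa1 blk=10 s=0: MISS | VC [8]
  [2] addr=0x8d blk=8 s=0: VC-HIT | VC [10]
  [3] addr=0x81 blk=8 s=0: L1-HIT | VC [10]
  [4] addr=0x84 blk=8 s=0: L1-HIT | VC [10]
  [5] addr=0x81 blk=8 s=0: L1-HIT | VC [10]
  [6] addr=0x83 blk=8 s=0: L1-HIT | VC [10]
  [7] addr=0x84 blk=8 s=0: L1-HIT | VC [10]
  [8] addr=0xa3 blk=10 s=0: VC-HIT | VC [8]
  [9] addr=0xa9 blk=10 s=0: L1-HIT | VC [8]
  [10] addr=0x83 blk=8 s=0: VC-HIT | VC [10]

VC = [10]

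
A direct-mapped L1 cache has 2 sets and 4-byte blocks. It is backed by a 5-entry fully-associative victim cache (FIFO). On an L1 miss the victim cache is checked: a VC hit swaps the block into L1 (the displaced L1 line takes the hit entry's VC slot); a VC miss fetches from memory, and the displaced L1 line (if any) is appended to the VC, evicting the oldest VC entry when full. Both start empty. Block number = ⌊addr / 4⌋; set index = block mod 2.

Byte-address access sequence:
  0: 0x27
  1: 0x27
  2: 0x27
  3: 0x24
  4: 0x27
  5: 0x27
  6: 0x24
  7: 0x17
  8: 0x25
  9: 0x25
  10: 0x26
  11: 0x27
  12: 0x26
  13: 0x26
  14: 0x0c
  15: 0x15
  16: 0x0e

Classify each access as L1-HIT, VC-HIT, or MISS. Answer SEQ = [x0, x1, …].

  [0] addr=0x27 blk=9 s=1: MISS | VC []
  [1] addr=0x27 blk=9 s=1: L1-HIT | VC []
  [2] addr=0x27 blk=9 s=1: L1-HIT | VC []
  [3] addr=0x24 blk=9 s=1: L1-HIT | VC []
  [4] addr=0x27 blk=9 s=1: L1-HIT | VC []
  [5] addr=0x27 blk=9 s=1: L1-HIT | VC []
  [6] addr=0x24 blk=9 s=1: L1-HIT | VC []
  [7] addr=0x17 blk=5 s=1: MISS | VC [9]
  [8] addr=0x25 blk=9 s=1: VC-HIT | VC [5]
  [9] addr=0x25 blk=9 s=1: L1-HIT | VC [5]
  [10] addr=0x26 blk=9 s=1: L1-HIT | VC [5]
  [11] addr=0x27 blk=9 s=1: L1-HIT | VC [5]
  [12] addr=0x26 blk=9 s=1: L1-HIT | VC [5]
  [13] addr=0x26 blk=9 s=1: L1-HIT | VC [5]
  [14] addr=0xc blk=3 s=1: MISS | VC [5, 9]
  [15] addr=0x15 blk=5 s=1: VC-HIT | VC [3, 9]
  [16] addr=0xe blk=3 s=1: VC-HIT | VC [5, 9]

SEQ = [MISS, L1-HIT, L1-HIT, L1-HIT, L1-HIT, L1-HIT, L1-HIT, MISS, VC-HIT, L1-HIT, L1-HIT, L1-HIT, L1-HIT, L1-HIT, MISS, VC-HIT, VC-HIT]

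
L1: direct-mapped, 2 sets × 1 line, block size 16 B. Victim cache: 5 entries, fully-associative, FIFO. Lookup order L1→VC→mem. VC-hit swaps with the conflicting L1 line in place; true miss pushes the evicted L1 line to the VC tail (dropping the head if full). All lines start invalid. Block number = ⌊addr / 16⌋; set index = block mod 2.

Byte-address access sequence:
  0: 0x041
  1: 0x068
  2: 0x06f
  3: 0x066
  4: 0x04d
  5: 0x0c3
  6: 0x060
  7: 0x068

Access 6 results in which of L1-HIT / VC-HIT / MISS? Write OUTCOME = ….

OUTCOME = VC-HIT

#0 0x41→b4/s0 MISS; vc=[]
#1 0x68→b6/s0 MISS; vc=[4]
#2 0x6f→b6/s0 L1-HIT; vc=[4]
#3 0x66→b6/s0 L1-HIT; vc=[4]
#4 0x4d→b4/s0 VC-HIT; vc=[6]
#5 0xc3→b12/s0 MISS; vc=[6,4]
#6 0x60→b6/s0 VC-HIT; vc=[12,4]
#7 0x68→b6/s0 L1-HIT; vc=[12,4]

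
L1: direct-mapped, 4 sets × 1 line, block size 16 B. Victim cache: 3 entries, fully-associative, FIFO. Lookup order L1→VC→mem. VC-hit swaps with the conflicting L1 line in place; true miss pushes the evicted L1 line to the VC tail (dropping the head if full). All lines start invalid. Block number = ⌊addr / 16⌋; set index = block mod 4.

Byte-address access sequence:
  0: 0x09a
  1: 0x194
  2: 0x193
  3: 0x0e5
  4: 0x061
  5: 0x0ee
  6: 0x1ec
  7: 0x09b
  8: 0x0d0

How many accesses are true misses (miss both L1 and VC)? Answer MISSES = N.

MISSES = 6

0: 0x9a (blk 9, set 1) → MISS  vc=[]
1: 0x194 (blk 25, set 1) → MISS  vc=[9]
2: 0x193 (blk 25, set 1) → L1-HIT  vc=[9]
3: 0xe5 (blk 14, set 2) → MISS  vc=[9]
4: 0x61 (blk 6, set 2) → MISS  vc=[9, 14]
5: 0xee (blk 14, set 2) → VC-HIT  vc=[9, 6]
6: 0x1ec (blk 30, set 2) → MISS  vc=[9, 6, 14]
7: 0x9b (blk 9, set 1) → VC-HIT  vc=[25, 6, 14]
8: 0xd0 (blk 13, set 1) → MISS  vc=[6, 14, 9]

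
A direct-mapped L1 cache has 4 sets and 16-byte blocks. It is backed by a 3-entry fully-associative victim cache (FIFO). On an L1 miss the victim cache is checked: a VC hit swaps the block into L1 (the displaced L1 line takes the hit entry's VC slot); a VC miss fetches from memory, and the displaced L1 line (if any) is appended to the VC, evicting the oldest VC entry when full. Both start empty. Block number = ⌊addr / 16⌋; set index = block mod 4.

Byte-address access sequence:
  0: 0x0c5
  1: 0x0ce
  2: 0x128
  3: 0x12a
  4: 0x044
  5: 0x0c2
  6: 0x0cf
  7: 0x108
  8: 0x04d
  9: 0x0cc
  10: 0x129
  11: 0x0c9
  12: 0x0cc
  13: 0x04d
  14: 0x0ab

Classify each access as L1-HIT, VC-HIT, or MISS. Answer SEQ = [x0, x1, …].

SEQ = [MISS, L1-HIT, MISS, L1-HIT, MISS, VC-HIT, L1-HIT, MISS, VC-HIT, VC-HIT, L1-HIT, L1-HIT, L1-HIT, VC-HIT, MISS]

  [0] addr=0xc5 blk=12 s=0: MISS | VC []
  [1] addr=0xce blk=12 s=0: L1-HIT | VC []
  [2] addr=0x128 blk=18 s=2: MISS | VC []
  [3] addr=0x12a blk=18 s=2: L1-HIT | VC []
  [4] addr=0x44 blk=4 s=0: MISS | VC [12]
  [5] addr=0xc2 blk=12 s=0: VC-HIT | VC [4]
  [6] addr=0xcf blk=12 s=0: L1-HIT | VC [4]
  [7] addr=0x108 blk=16 s=0: MISS | VC [4, 12]
  [8] addr=0x4d blk=4 s=0: VC-HIT | VC [16, 12]
  [9] addr=0xcc blk=12 s=0: VC-HIT | VC [16, 4]
  [10] addr=0x129 blk=18 s=2: L1-HIT | VC [16, 4]
  [11] addr=0xc9 blk=12 s=0: L1-HIT | VC [16, 4]
  [12] addr=0xcc blk=12 s=0: L1-HIT | VC [16, 4]
  [13] addr=0x4d blk=4 s=0: VC-HIT | VC [16, 12]
  [14] addr=0xab blk=10 s=2: MISS | VC [16, 12, 18]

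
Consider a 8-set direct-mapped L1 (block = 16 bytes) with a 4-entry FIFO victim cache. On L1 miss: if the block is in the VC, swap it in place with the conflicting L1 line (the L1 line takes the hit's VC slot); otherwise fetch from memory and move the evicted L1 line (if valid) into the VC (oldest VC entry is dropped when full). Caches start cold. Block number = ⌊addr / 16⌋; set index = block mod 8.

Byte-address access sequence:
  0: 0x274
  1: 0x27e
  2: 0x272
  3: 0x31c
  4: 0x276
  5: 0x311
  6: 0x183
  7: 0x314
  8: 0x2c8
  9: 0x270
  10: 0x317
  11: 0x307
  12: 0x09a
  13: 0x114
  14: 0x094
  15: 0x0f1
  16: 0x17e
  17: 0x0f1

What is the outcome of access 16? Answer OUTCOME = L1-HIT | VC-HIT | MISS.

0: 0x274 (blk 39, set 7) → MISS  vc=[]
1: 0x27e (blk 39, set 7) → L1-HIT  vc=[]
2: 0x272 (blk 39, set 7) → L1-HIT  vc=[]
3: 0x31c (blk 49, set 1) → MISS  vc=[]
4: 0x276 (blk 39, set 7) → L1-HIT  vc=[]
5: 0x311 (blk 49, set 1) → L1-HIT  vc=[]
6: 0x183 (blk 24, set 0) → MISS  vc=[]
7: 0x314 (blk 49, set 1) → L1-HIT  vc=[]
8: 0x2c8 (blk 44, set 4) → MISS  vc=[]
9: 0x270 (blk 39, set 7) → L1-HIT  vc=[]
10: 0x317 (blk 49, set 1) → L1-HIT  vc=[]
11: 0x307 (blk 48, set 0) → MISS  vc=[24]
12: 0x9a (blk 9, set 1) → MISS  vc=[24, 49]
13: 0x114 (blk 17, set 1) → MISS  vc=[24, 49, 9]
14: 0x94 (blk 9, set 1) → VC-HIT  vc=[24, 49, 17]
15: 0xf1 (blk 15, set 7) → MISS  vc=[24, 49, 17, 39]
16: 0x17e (blk 23, set 7) → MISS  vc=[49, 17, 39, 15]
17: 0xf1 (blk 15, set 7) → VC-HIT  vc=[49, 17, 39, 23]

OUTCOME = MISS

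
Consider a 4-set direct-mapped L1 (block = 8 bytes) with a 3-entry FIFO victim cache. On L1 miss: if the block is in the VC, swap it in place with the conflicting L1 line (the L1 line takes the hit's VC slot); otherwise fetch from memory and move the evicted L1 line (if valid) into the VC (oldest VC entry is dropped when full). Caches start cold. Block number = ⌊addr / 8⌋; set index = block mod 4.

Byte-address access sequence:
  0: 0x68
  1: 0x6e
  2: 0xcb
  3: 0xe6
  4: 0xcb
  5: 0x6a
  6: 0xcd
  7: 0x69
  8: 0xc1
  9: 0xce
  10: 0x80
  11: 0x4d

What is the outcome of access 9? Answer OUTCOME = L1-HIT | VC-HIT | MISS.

OUTCOME = VC-HIT

#0 0x68→b13/s1 MISS; vc=[]
#1 0x6e→b13/s1 L1-HIT; vc=[]
#2 0xcb→b25/s1 MISS; vc=[13]
#3 0xe6→b28/s0 MISS; vc=[13]
#4 0xcb→b25/s1 L1-HIT; vc=[13]
#5 0x6a→b13/s1 VC-HIT; vc=[25]
#6 0xcd→b25/s1 VC-HIT; vc=[13]
#7 0x69→b13/s1 VC-HIT; vc=[25]
#8 0xc1→b24/s0 MISS; vc=[25,28]
#9 0xce→b25/s1 VC-HIT; vc=[13,28]
#10 0x80→b16/s0 MISS; vc=[13,28,24]
#11 0x4d→b9/s1 MISS; vc=[28,24,25]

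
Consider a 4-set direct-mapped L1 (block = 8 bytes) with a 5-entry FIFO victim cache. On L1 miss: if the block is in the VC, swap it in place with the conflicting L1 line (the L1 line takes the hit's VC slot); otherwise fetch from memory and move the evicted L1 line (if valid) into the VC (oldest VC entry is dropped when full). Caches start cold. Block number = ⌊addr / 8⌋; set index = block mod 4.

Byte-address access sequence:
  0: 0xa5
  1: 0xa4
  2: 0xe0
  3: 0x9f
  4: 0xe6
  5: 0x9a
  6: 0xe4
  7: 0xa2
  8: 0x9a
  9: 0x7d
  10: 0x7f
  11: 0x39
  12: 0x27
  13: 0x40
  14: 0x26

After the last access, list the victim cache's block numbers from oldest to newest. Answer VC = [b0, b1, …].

VC = [28, 19, 15, 20, 8]

  [0] addr=0xa5 blk=20 s=0: MISS | VC []
  [1] addr=0xa4 blk=20 s=0: L1-HIT | VC []
  [2] addr=0xe0 blk=28 s=0: MISS | VC [20]
  [3] addr=0x9f blk=19 s=3: MISS | VC [20]
  [4] addr=0xe6 blk=28 s=0: L1-HIT | VC [20]
  [5] addr=0x9a blk=19 s=3: L1-HIT | VC [20]
  [6] addr=0xe4 blk=28 s=0: L1-HIT | VC [20]
  [7] addr=0xa2 blk=20 s=0: VC-HIT | VC [28]
  [8] addr=0x9a blk=19 s=3: L1-HIT | VC [28]
  [9] addr=0x7d blk=15 s=3: MISS | VC [28, 19]
  [10] addr=0x7f blk=15 s=3: L1-HIT | VC [28, 19]
  [11] addr=0x39 blk=7 s=3: MISS | VC [28, 19, 15]
  [12] addr=0x27 blk=4 s=0: MISS | VC [28, 19, 15, 20]
  [13] addr=0x40 blk=8 s=0: MISS | VC [28, 19, 15, 20, 4]
  [14] addr=0x26 blk=4 s=0: VC-HIT | VC [28, 19, 15, 20, 8]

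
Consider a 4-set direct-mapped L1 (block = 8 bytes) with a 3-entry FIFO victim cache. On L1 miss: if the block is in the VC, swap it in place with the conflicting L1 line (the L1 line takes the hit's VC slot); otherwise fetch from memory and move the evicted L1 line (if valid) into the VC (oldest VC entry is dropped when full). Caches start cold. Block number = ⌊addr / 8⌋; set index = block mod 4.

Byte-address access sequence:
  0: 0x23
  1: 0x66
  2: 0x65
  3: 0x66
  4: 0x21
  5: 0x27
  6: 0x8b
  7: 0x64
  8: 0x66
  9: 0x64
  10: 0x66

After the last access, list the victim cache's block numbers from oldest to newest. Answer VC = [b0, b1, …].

VC = [4]

#0 0x23→b4/s0 MISS; vc=[]
#1 0x66→b12/s0 MISS; vc=[4]
#2 0x65→b12/s0 L1-HIT; vc=[4]
#3 0x66→b12/s0 L1-HIT; vc=[4]
#4 0x21→b4/s0 VC-HIT; vc=[12]
#5 0x27→b4/s0 L1-HIT; vc=[12]
#6 0x8b→b17/s1 MISS; vc=[12]
#7 0x64→b12/s0 VC-HIT; vc=[4]
#8 0x66→b12/s0 L1-HIT; vc=[4]
#9 0x64→b12/s0 L1-HIT; vc=[4]
#10 0x66→b12/s0 L1-HIT; vc=[4]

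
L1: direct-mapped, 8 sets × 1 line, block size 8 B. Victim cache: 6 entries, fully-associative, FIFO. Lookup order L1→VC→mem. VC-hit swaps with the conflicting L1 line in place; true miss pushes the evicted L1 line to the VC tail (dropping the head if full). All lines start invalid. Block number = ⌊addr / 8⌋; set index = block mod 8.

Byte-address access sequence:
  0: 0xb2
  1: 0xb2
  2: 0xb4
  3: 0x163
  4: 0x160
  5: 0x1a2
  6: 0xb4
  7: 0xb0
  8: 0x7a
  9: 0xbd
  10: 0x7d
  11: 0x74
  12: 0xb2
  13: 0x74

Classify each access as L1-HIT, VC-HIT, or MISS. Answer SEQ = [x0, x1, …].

0: 0xb2 (blk 22, set 6) → MISS  vc=[]
1: 0xb2 (blk 22, set 6) → L1-HIT  vc=[]
2: 0xb4 (blk 22, set 6) → L1-HIT  vc=[]
3: 0x163 (blk 44, set 4) → MISS  vc=[]
4: 0x160 (blk 44, set 4) → L1-HIT  vc=[]
5: 0x1a2 (blk 52, set 4) → MISS  vc=[44]
6: 0xb4 (blk 22, set 6) → L1-HIT  vc=[44]
7: 0xb0 (blk 22, set 6) → L1-HIT  vc=[44]
8: 0x7a (blk 15, set 7) → MISS  vc=[44]
9: 0xbd (blk 23, set 7) → MISS  vc=[44, 15]
10: 0x7d (blk 15, set 7) → VC-HIT  vc=[44, 23]
11: 0x74 (blk 14, set 6) → MISS  vc=[44, 23, 22]
12: 0xb2 (blk 22, set 6) → VC-HIT  vc=[44, 23, 14]
13: 0x74 (blk 14, set 6) → VC-HIT  vc=[44, 23, 22]

SEQ = [MISS, L1-HIT, L1-HIT, MISS, L1-HIT, MISS, L1-HIT, L1-HIT, MISS, MISS, VC-HIT, MISS, VC-HIT, VC-HIT]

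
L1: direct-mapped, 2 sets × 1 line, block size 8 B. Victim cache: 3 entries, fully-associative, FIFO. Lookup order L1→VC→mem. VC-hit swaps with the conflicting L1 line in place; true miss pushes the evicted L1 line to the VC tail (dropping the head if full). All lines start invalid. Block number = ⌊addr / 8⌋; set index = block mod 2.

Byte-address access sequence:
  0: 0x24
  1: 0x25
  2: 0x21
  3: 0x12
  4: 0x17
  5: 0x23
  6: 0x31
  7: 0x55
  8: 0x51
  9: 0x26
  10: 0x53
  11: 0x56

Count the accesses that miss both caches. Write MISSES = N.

  [0] addr=0x24 blk=4 s=0: MISS | VC []
  [1] addr=0x25 blk=4 s=0: L1-HIT | VC []
  [2] addr=0x21 blk=4 s=0: L1-HIT | VC []
  [3] addr=0x12 blk=2 s=0: MISS | VC [4]
  [4] addr=0x17 blk=2 s=0: L1-HIT | VC [4]
  [5] addr=0x23 blk=4 s=0: VC-HIT | VC [2]
  [6] addr=0x31 blk=6 s=0: MISS | VC [2, 4]
  [7] addr=0x55 blk=10 s=0: MISS | VC [2, 4, 6]
  [8] addr=0x51 blk=10 s=0: L1-HIT | VC [2, 4, 6]
  [9] addr=0x26 blk=4 s=0: VC-HIT | VC [2, 10, 6]
  [10] addr=0x53 blk=10 s=0: VC-HIT | VC [2, 4, 6]
  [11] addr=0x56 blk=10 s=0: L1-HIT | VC [2, 4, 6]

MISSES = 4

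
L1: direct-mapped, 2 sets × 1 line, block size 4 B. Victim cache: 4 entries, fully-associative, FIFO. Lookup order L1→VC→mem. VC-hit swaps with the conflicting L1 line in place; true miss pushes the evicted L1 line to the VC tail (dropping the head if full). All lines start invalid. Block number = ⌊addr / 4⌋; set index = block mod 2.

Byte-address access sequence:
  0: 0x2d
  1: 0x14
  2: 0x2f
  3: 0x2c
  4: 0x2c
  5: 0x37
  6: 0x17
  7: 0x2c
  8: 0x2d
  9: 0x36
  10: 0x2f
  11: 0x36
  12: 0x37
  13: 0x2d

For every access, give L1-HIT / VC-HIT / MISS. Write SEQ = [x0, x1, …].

SEQ = [MISS, MISS, VC-HIT, L1-HIT, L1-HIT, MISS, VC-HIT, VC-HIT, L1-HIT, VC-HIT, VC-HIT, VC-HIT, L1-HIT, VC-HIT]

#0 0x2d→b11/s1 MISS; vc=[]
#1 0x14→b5/s1 MISS; vc=[11]
#2 0x2f→b11/s1 VC-HIT; vc=[5]
#3 0x2c→b11/s1 L1-HIT; vc=[5]
#4 0x2c→b11/s1 L1-HIT; vc=[5]
#5 0x37→b13/s1 MISS; vc=[5,11]
#6 0x17→b5/s1 VC-HIT; vc=[13,11]
#7 0x2c→b11/s1 VC-HIT; vc=[13,5]
#8 0x2d→b11/s1 L1-HIT; vc=[13,5]
#9 0x36→b13/s1 VC-HIT; vc=[11,5]
#10 0x2f→b11/s1 VC-HIT; vc=[13,5]
#11 0x36→b13/s1 VC-HIT; vc=[11,5]
#12 0x37→b13/s1 L1-HIT; vc=[11,5]
#13 0x2d→b11/s1 VC-HIT; vc=[13,5]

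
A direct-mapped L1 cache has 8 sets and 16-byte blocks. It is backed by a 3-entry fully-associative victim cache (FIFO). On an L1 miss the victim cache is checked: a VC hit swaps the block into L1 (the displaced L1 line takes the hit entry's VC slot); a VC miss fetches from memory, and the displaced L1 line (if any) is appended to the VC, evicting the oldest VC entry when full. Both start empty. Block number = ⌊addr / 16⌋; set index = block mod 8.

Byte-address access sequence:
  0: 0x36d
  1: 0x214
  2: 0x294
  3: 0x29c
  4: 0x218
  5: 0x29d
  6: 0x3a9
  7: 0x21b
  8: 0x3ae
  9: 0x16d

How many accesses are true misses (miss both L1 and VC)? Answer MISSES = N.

MISSES = 5

#0 0x36d→b54/s6 MISS; vc=[]
#1 0x214→b33/s1 MISS; vc=[]
#2 0x294→b41/s1 MISS; vc=[33]
#3 0x29c→b41/s1 L1-HIT; vc=[33]
#4 0x218→b33/s1 VC-HIT; vc=[41]
#5 0x29d→b41/s1 VC-HIT; vc=[33]
#6 0x3a9→b58/s2 MISS; vc=[33]
#7 0x21b→b33/s1 VC-HIT; vc=[41]
#8 0x3ae→b58/s2 L1-HIT; vc=[41]
#9 0x16d→b22/s6 MISS; vc=[41,54]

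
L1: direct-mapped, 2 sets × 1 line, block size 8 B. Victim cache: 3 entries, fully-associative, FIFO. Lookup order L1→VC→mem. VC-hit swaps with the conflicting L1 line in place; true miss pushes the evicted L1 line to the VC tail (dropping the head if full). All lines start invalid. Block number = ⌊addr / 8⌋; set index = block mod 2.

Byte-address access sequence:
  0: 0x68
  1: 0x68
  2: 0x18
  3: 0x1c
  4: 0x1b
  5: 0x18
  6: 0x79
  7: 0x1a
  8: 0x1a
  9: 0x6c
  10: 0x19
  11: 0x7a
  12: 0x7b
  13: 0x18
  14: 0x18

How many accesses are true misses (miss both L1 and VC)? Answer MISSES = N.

0: 0x68 (blk 13, set 1) → MISS  vc=[]
1: 0x68 (blk 13, set 1) → L1-HIT  vc=[]
2: 0x18 (blk 3, set 1) → MISS  vc=[13]
3: 0x1c (blk 3, set 1) → L1-HIT  vc=[13]
4: 0x1b (blk 3, set 1) → L1-HIT  vc=[13]
5: 0x18 (blk 3, set 1) → L1-HIT  vc=[13]
6: 0x79 (blk 15, set 1) → MISS  vc=[13, 3]
7: 0x1a (blk 3, set 1) → VC-HIT  vc=[13, 15]
8: 0x1a (blk 3, set 1) → L1-HIT  vc=[13, 15]
9: 0x6c (blk 13, set 1) → VC-HIT  vc=[3, 15]
10: 0x19 (blk 3, set 1) → VC-HIT  vc=[13, 15]
11: 0x7a (blk 15, set 1) → VC-HIT  vc=[13, 3]
12: 0x7b (blk 15, set 1) → L1-HIT  vc=[13, 3]
13: 0x18 (blk 3, set 1) → VC-HIT  vc=[13, 15]
14: 0x18 (blk 3, set 1) → L1-HIT  vc=[13, 15]

MISSES = 3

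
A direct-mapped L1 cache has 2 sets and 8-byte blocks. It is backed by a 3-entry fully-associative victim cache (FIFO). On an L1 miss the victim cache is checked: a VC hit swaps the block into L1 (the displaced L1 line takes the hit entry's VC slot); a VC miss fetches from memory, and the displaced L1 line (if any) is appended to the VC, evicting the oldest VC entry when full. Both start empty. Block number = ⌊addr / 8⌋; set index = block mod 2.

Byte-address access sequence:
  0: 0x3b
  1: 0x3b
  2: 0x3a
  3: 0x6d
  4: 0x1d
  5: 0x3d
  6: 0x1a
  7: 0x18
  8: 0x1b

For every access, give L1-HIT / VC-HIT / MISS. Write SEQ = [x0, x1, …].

SEQ = [MISS, L1-HIT, L1-HIT, MISS, MISS, VC-HIT, VC-HIT, L1-HIT, L1-HIT]

0: 0x3b (blk 7, set 1) → MISS  vc=[]
1: 0x3b (blk 7, set 1) → L1-HIT  vc=[]
2: 0x3a (blk 7, set 1) → L1-HIT  vc=[]
3: 0x6d (blk 13, set 1) → MISS  vc=[7]
4: 0x1d (blk 3, set 1) → MISS  vc=[7, 13]
5: 0x3d (blk 7, set 1) → VC-HIT  vc=[3, 13]
6: 0x1a (blk 3, set 1) → VC-HIT  vc=[7, 13]
7: 0x18 (blk 3, set 1) → L1-HIT  vc=[7, 13]
8: 0x1b (blk 3, set 1) → L1-HIT  vc=[7, 13]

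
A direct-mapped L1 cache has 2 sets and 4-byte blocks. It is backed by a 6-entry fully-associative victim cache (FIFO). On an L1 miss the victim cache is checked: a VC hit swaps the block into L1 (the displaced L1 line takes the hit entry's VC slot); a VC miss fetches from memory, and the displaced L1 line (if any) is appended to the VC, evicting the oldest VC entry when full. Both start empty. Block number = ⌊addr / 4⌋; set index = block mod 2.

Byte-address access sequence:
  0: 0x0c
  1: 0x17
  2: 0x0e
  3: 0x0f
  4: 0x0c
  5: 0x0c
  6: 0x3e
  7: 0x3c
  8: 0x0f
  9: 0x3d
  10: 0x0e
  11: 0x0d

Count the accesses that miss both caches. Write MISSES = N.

MISSES = 3

0: 0xc (blk 3, set 1) → MISS  vc=[]
1: 0x17 (blk 5, set 1) → MISS  vc=[3]
2: 0xe (blk 3, set 1) → VC-HIT  vc=[5]
3: 0xf (blk 3, set 1) → L1-HIT  vc=[5]
4: 0xc (blk 3, set 1) → L1-HIT  vc=[5]
5: 0xc (blk 3, set 1) → L1-HIT  vc=[5]
6: 0x3e (blk 15, set 1) → MISS  vc=[5, 3]
7: 0x3c (blk 15, set 1) → L1-HIT  vc=[5, 3]
8: 0xf (blk 3, set 1) → VC-HIT  vc=[5, 15]
9: 0x3d (blk 15, set 1) → VC-HIT  vc=[5, 3]
10: 0xe (blk 3, set 1) → VC-HIT  vc=[5, 15]
11: 0xd (blk 3, set 1) → L1-HIT  vc=[5, 15]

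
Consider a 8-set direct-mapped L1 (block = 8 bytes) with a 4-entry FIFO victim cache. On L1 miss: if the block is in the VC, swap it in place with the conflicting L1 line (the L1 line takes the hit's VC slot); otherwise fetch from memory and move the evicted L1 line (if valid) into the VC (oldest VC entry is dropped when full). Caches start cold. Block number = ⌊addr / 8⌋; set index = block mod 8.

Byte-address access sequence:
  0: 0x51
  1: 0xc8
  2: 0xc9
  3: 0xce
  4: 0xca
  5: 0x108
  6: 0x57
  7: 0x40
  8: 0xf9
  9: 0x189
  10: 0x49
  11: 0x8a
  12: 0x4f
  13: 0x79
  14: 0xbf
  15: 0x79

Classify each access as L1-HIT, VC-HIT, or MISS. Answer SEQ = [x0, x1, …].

0: 0x51 (blk 10, set 2) → MISS  vc=[]
1: 0xc8 (blk 25, set 1) → MISS  vc=[]
2: 0xc9 (blk 25, set 1) → L1-HIT  vc=[]
3: 0xce (blk 25, set 1) → L1-HIT  vc=[]
4: 0xca (blk 25, set 1) → L1-HIT  vc=[]
5: 0x108 (blk 33, set 1) → MISS  vc=[25]
6: 0x57 (blk 10, set 2) → L1-HIT  vc=[25]
7: 0x40 (blk 8, set 0) → MISS  vc=[25]
8: 0xf9 (blk 31, set 7) → MISS  vc=[25]
9: 0x189 (blk 49, set 1) → MISS  vc=[25, 33]
10: 0x49 (blk 9, set 1) → MISS  vc=[25, 33, 49]
11: 0x8a (blk 17, set 1) → MISS  vc=[25, 33, 49, 9]
12: 0x4f (blk 9, set 1) → VC-HIT  vc=[25, 33, 49, 17]
13: 0x79 (blk 15, set 7) → MISS  vc=[33, 49, 17, 31]
14: 0xbf (blk 23, set 7) → MISS  vc=[49, 17, 31, 15]
15: 0x79 (blk 15, set 7) → VC-HIT  vc=[49, 17, 31, 23]

SEQ = [MISS, MISS, L1-HIT, L1-HIT, L1-HIT, MISS, L1-HIT, MISS, MISS, MISS, MISS, MISS, VC-HIT, MISS, MISS, VC-HIT]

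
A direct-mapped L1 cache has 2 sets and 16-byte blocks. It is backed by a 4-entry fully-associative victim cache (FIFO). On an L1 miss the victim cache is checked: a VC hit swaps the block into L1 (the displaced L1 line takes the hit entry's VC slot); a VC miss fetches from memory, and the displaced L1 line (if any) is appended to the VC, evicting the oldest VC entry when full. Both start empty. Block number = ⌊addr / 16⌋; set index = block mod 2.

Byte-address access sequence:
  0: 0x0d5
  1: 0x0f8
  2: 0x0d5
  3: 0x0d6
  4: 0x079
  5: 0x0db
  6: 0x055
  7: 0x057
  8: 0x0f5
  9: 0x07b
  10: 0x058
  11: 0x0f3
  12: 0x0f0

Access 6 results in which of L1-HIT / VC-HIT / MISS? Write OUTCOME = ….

OUTCOME = MISS

#0 0xd5→b13/s1 MISS; vc=[]
#1 0xf8→b15/s1 MISS; vc=[13]
#2 0xd5→b13/s1 VC-HIT; vc=[15]
#3 0xd6→b13/s1 L1-HIT; vc=[15]
#4 0x79→b7/s1 MISS; vc=[15,13]
#5 0xdb→b13/s1 VC-HIT; vc=[15,7]
#6 0x55→b5/s1 MISS; vc=[15,7,13]
#7 0x57→b5/s1 L1-HIT; vc=[15,7,13]
#8 0xf5→b15/s1 VC-HIT; vc=[5,7,13]
#9 0x7b→b7/s1 VC-HIT; vc=[5,15,13]
#10 0x58→b5/s1 VC-HIT; vc=[7,15,13]
#11 0xf3→b15/s1 VC-HIT; vc=[7,5,13]
#12 0xf0→b15/s1 L1-HIT; vc=[7,5,13]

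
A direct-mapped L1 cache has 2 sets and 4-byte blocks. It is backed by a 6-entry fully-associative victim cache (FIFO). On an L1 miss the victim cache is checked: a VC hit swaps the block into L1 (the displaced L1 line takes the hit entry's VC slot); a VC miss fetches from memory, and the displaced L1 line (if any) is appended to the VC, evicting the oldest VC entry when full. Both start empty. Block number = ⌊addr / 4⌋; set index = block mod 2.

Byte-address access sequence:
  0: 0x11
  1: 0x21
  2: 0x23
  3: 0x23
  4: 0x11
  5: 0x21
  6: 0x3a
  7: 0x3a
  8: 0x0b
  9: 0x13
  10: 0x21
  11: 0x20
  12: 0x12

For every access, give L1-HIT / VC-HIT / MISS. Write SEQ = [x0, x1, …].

#0 0x11→b4/s0 MISS; vc=[]
#1 0x21→b8/s0 MISS; vc=[4]
#2 0x23→b8/s0 L1-HIT; vc=[4]
#3 0x23→b8/s0 L1-HIT; vc=[4]
#4 0x11→b4/s0 VC-HIT; vc=[8]
#5 0x21→b8/s0 VC-HIT; vc=[4]
#6 0x3a→b14/s0 MISS; vc=[4,8]
#7 0x3a→b14/s0 L1-HIT; vc=[4,8]
#8 0xb→b2/s0 MISS; vc=[4,8,14]
#9 0x13→b4/s0 VC-HIT; vc=[2,8,14]
#10 0x21→b8/s0 VC-HIT; vc=[2,4,14]
#11 0x20→b8/s0 L1-HIT; vc=[2,4,14]
#12 0x12→b4/s0 VC-HIT; vc=[2,8,14]

SEQ = [MISS, MISS, L1-HIT, L1-HIT, VC-HIT, VC-HIT, MISS, L1-HIT, MISS, VC-HIT, VC-HIT, L1-HIT, VC-HIT]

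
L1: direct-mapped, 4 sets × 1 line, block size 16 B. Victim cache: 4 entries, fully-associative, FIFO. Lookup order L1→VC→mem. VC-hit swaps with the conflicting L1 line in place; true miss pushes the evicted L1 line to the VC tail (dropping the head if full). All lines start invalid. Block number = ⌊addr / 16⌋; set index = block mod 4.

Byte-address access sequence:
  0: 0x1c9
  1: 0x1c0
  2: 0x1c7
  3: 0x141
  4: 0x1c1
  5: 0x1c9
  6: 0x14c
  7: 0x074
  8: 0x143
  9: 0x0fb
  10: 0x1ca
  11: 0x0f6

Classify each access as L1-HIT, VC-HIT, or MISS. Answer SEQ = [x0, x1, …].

0: 0x1c9 (blk 28, set 0) → MISS  vc=[]
1: 0x1c0 (blk 28, set 0) → L1-HIT  vc=[]
2: 0x1c7 (blk 28, set 0) → L1-HIT  vc=[]
3: 0x141 (blk 20, set 0) → MISS  vc=[28]
4: 0x1c1 (blk 28, set 0) → VC-HIT  vc=[20]
5: 0x1c9 (blk 28, set 0) → L1-HIT  vc=[20]
6: 0x14c (blk 20, set 0) → VC-HIT  vc=[28]
7: 0x74 (blk 7, set 3) → MISS  vc=[28]
8: 0x143 (blk 20, set 0) → L1-HIT  vc=[28]
9: 0xfb (blk 15, set 3) → MISS  vc=[28, 7]
10: 0x1ca (blk 28, set 0) → VC-HIT  vc=[20, 7]
11: 0xf6 (blk 15, set 3) → L1-HIT  vc=[20, 7]

SEQ = [MISS, L1-HIT, L1-HIT, MISS, VC-HIT, L1-HIT, VC-HIT, MISS, L1-HIT, MISS, VC-HIT, L1-HIT]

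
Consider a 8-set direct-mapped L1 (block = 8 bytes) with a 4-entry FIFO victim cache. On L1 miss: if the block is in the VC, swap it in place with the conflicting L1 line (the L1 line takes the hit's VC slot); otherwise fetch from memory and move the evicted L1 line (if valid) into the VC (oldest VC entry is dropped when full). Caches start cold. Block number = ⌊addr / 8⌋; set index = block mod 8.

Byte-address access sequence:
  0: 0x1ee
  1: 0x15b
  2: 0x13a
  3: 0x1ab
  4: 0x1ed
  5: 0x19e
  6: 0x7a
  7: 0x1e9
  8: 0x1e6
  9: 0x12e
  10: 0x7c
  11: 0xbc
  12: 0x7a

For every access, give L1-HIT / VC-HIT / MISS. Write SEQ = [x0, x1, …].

SEQ = [MISS, MISS, MISS, MISS, VC-HIT, MISS, MISS, L1-HIT, MISS, MISS, L1-HIT, MISS, VC-HIT]

#0 0x1ee→b61/s5 MISS; vc=[]
#1 0x15b→b43/s3 MISS; vc=[]
#2 0x13a→b39/s7 MISS; vc=[]
#3 0x1ab→b53/s5 MISS; vc=[61]
#4 0x1ed→b61/s5 VC-HIT; vc=[53]
#5 0x19e→b51/s3 MISS; vc=[53,43]
#6 0x7a→b15/s7 MISS; vc=[53,43,39]
#7 0x1e9→b61/s5 L1-HIT; vc=[53,43,39]
#8 0x1e6→b60/s4 MISS; vc=[53,43,39]
#9 0x12e→b37/s5 MISS; vc=[53,43,39,61]
#10 0x7c→b15/s7 L1-HIT; vc=[53,43,39,61]
#11 0xbc→b23/s7 MISS; vc=[43,39,61,15]
#12 0x7a→b15/s7 VC-HIT; vc=[43,39,61,23]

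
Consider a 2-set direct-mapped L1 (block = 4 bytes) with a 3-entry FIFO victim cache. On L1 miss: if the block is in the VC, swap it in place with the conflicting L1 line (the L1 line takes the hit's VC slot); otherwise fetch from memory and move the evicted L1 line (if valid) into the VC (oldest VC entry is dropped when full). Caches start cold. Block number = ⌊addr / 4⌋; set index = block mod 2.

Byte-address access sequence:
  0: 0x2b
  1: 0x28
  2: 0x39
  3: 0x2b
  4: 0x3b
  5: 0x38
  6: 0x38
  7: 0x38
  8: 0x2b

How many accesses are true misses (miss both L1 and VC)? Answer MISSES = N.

#0 0x2b→b10/s0 MISS; vc=[]
#1 0x28→b10/s0 L1-HIT; vc=[]
#2 0x39→b14/s0 MISS; vc=[10]
#3 0x2b→b10/s0 VC-HIT; vc=[14]
#4 0x3b→b14/s0 VC-HIT; vc=[10]
#5 0x38→b14/s0 L1-HIT; vc=[10]
#6 0x38→b14/s0 L1-HIT; vc=[10]
#7 0x38→b14/s0 L1-HIT; vc=[10]
#8 0x2b→b10/s0 VC-HIT; vc=[14]

MISSES = 2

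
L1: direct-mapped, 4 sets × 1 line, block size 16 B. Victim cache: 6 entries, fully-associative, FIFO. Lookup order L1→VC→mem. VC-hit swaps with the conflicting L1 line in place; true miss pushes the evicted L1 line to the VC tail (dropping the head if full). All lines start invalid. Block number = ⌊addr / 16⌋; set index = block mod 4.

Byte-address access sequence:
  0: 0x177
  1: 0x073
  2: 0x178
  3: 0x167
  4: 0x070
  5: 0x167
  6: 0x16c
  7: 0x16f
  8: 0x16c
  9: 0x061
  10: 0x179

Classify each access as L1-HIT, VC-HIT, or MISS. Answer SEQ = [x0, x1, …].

  [0] addr=0x177 blk=23 s=3: MISS | VC []
  [1] addr=0x73 blk=7 s=3: MISS | VC [23]
  [2] addr=0x178 blk=23 s=3: VC-HIT | VC [7]
  [3] addr=0x167 blk=22 s=2: MISS | VC [7]
  [4] addr=0x70 blk=7 s=3: VC-HIT | VC [23]
  [5] addr=0x167 blk=22 s=2: L1-HIT | VC [23]
  [6] addr=0x16c blk=22 s=2: L1-HIT | VC [23]
  [7] addr=0x16f blk=22 s=2: L1-HIT | VC [23]
  [8] addr=0x16c blk=22 s=2: L1-HIT | VC [23]
  [9] addr=0x61 blk=6 s=2: MISS | VC [23, 22]
  [10] addr=0x179 blk=23 s=3: VC-HIT | VC [7, 22]

SEQ = [MISS, MISS, VC-HIT, MISS, VC-HIT, L1-HIT, L1-HIT, L1-HIT, L1-HIT, MISS, VC-HIT]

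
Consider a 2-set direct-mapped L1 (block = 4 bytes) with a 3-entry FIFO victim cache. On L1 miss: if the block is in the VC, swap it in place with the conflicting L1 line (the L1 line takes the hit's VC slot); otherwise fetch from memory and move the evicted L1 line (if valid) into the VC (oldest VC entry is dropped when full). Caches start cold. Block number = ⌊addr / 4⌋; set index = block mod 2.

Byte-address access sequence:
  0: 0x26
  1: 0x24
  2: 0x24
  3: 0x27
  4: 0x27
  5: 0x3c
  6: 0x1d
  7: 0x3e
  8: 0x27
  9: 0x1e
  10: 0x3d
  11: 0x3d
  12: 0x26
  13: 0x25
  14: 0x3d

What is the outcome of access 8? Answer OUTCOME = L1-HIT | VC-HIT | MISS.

OUTCOME = VC-HIT

0: 0x26 (blk 9, set 1) → MISS  vc=[]
1: 0x24 (blk 9, set 1) → L1-HIT  vc=[]
2: 0x24 (blk 9, set 1) → L1-HIT  vc=[]
3: 0x27 (blk 9, set 1) → L1-HIT  vc=[]
4: 0x27 (blk 9, set 1) → L1-HIT  vc=[]
5: 0x3c (blk 15, set 1) → MISS  vc=[9]
6: 0x1d (blk 7, set 1) → MISS  vc=[9, 15]
7: 0x3e (blk 15, set 1) → VC-HIT  vc=[9, 7]
8: 0x27 (blk 9, set 1) → VC-HIT  vc=[15, 7]
9: 0x1e (blk 7, set 1) → VC-HIT  vc=[15, 9]
10: 0x3d (blk 15, set 1) → VC-HIT  vc=[7, 9]
11: 0x3d (blk 15, set 1) → L1-HIT  vc=[7, 9]
12: 0x26 (blk 9, set 1) → VC-HIT  vc=[7, 15]
13: 0x25 (blk 9, set 1) → L1-HIT  vc=[7, 15]
14: 0x3d (blk 15, set 1) → VC-HIT  vc=[7, 9]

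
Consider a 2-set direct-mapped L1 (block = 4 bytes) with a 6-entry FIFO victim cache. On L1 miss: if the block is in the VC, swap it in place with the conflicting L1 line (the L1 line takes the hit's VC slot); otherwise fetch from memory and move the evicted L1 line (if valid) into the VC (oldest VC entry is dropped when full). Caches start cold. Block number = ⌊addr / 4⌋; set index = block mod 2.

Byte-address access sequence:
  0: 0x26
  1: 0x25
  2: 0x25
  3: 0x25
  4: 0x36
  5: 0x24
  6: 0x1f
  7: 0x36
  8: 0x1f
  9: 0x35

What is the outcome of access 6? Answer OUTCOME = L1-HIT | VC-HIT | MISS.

OUTCOME = MISS

  [0] addr=0x26 blk=9 s=1: MISS | VC []
  [1] addr=0x25 blk=9 s=1: L1-HIT | VC []
  [2] addr=0x25 blk=9 s=1: L1-HIT | VC []
  [3] addr=0x25 blk=9 s=1: L1-HIT | VC []
  [4] addr=0x36 blk=13 s=1: MISS | VC [9]
  [5] addr=0x24 blk=9 s=1: VC-HIT | VC [13]
  [6] addr=0x1f blk=7 s=1: MISS | VC [13, 9]
  [7] addr=0x36 blk=13 s=1: VC-HIT | VC [7, 9]
  [8] addr=0x1f blk=7 s=1: VC-HIT | VC [13, 9]
  [9] addr=0x35 blk=13 s=1: VC-HIT | VC [7, 9]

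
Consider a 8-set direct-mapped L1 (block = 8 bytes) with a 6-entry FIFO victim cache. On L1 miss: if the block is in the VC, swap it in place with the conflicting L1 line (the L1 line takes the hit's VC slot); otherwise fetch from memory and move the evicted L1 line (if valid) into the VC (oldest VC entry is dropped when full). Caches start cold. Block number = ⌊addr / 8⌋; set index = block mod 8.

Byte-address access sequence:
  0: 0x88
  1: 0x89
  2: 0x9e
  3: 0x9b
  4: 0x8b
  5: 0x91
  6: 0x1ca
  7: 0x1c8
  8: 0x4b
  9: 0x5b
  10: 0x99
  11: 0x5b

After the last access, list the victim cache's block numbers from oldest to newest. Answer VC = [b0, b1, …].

VC = [17, 57, 19]

  [0] addr=0x88 blk=17 s=1: MISS | VC []
  [1] addr=0x89 blk=17 s=1: L1-HIT | VC []
  [2] addr=0x9e blk=19 s=3: MISS | VC []
  [3] addr=0x9b blk=19 s=3: L1-HIT | VC []
  [4] addr=0x8b blk=17 s=1: L1-HIT | VC []
  [5] addr=0x91 blk=18 s=2: MISS | VC []
  [6] addr=0x1ca blk=57 s=1: MISS | VC [17]
  [7] addr=0x1c8 blk=57 s=1: L1-HIT | VC [17]
  [8] addr=0x4b blk=9 s=1: MISS | VC [17, 57]
  [9] addr=0x5b blk=11 s=3: MISS | VC [17, 57, 19]
  [10] addr=0x99 blk=19 s=3: VC-HIT | VC [17, 57, 11]
  [11] addr=0x5b blk=11 s=3: VC-HIT | VC [17, 57, 19]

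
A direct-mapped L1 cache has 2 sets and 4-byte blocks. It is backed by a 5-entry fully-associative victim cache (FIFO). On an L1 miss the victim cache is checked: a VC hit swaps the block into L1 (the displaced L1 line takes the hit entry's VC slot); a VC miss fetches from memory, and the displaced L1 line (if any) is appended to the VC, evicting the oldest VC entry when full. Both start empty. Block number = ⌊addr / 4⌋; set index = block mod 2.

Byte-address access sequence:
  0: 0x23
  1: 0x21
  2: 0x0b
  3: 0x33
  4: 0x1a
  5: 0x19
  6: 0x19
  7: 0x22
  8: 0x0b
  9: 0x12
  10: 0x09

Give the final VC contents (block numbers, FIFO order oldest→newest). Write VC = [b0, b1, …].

VC = [6, 8, 12, 4]

0: 0x23 (blk 8, set 0) → MISS  vc=[]
1: 0x21 (blk 8, set 0) → L1-HIT  vc=[]
2: 0xb (blk 2, set 0) → MISS  vc=[8]
3: 0x33 (blk 12, set 0) → MISS  vc=[8, 2]
4: 0x1a (blk 6, set 0) → MISS  vc=[8, 2, 12]
5: 0x19 (blk 6, set 0) → L1-HIT  vc=[8, 2, 12]
6: 0x19 (blk 6, set 0) → L1-HIT  vc=[8, 2, 12]
7: 0x22 (blk 8, set 0) → VC-HIT  vc=[6, 2, 12]
8: 0xb (blk 2, set 0) → VC-HIT  vc=[6, 8, 12]
9: 0x12 (blk 4, set 0) → MISS  vc=[6, 8, 12, 2]
10: 0x9 (blk 2, set 0) → VC-HIT  vc=[6, 8, 12, 4]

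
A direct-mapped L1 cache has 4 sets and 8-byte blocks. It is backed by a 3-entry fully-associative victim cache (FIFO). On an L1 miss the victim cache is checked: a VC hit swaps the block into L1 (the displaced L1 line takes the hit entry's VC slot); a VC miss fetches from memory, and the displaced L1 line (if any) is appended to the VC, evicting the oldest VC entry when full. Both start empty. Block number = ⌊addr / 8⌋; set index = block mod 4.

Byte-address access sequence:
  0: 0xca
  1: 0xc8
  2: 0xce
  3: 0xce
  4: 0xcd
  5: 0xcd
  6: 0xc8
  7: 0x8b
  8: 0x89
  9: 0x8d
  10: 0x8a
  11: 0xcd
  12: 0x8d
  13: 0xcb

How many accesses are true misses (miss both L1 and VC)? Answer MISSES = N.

  [0] addr=0xca blk=25 s=1: MISS | VC []
  [1] addr=0xc8 blk=25 s=1: L1-HIT | VC []
  [2] addr=0xce blk=25 s=1: L1-HIT | VC []
  [3] addr=0xce blk=25 s=1: L1-HIT | VC []
  [4] addr=0xcd blk=25 s=1: L1-HIT | VC []
  [5] addr=0xcd blk=25 s=1: L1-HIT | VC []
  [6] addr=0xc8 blk=25 s=1: L1-HIT | VC []
  [7] addr=0x8b blk=17 s=1: MISS | VC [25]
  [8] addr=0x89 blk=17 s=1: L1-HIT | VC [25]
  [9] addr=0x8d blk=17 s=1: L1-HIT | VC [25]
  [10] addr=0x8a blk=17 s=1: L1-HIT | VC [25]
  [11] addr=0xcd blk=25 s=1: VC-HIT | VC [17]
  [12] addr=0x8d blk=17 s=1: VC-HIT | VC [25]
  [13] addr=0xcb blk=25 s=1: VC-HIT | VC [17]

MISSES = 2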